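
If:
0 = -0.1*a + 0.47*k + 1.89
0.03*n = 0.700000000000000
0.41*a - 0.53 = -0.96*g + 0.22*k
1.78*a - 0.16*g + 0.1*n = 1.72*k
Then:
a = -6.31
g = 2.02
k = -5.36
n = 23.33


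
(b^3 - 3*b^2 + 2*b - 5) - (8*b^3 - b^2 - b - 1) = -7*b^3 - 2*b^2 + 3*b - 4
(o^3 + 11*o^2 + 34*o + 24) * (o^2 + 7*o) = o^5 + 18*o^4 + 111*o^3 + 262*o^2 + 168*o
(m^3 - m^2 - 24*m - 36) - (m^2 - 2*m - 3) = m^3 - 2*m^2 - 22*m - 33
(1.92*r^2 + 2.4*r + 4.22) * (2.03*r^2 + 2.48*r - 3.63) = 3.8976*r^4 + 9.6336*r^3 + 7.549*r^2 + 1.7536*r - 15.3186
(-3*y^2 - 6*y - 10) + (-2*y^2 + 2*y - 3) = -5*y^2 - 4*y - 13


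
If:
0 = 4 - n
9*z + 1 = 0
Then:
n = 4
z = -1/9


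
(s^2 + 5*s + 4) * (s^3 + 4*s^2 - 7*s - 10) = s^5 + 9*s^4 + 17*s^3 - 29*s^2 - 78*s - 40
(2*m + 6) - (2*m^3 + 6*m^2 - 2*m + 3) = -2*m^3 - 6*m^2 + 4*m + 3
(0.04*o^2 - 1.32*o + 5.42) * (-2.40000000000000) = -0.096*o^2 + 3.168*o - 13.008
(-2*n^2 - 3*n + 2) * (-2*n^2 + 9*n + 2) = 4*n^4 - 12*n^3 - 35*n^2 + 12*n + 4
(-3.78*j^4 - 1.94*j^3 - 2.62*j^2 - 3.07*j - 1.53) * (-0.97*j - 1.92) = 3.6666*j^5 + 9.1394*j^4 + 6.2662*j^3 + 8.0083*j^2 + 7.3785*j + 2.9376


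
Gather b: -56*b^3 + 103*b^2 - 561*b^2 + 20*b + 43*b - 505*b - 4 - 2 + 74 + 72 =-56*b^3 - 458*b^2 - 442*b + 140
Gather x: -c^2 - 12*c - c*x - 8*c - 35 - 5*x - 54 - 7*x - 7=-c^2 - 20*c + x*(-c - 12) - 96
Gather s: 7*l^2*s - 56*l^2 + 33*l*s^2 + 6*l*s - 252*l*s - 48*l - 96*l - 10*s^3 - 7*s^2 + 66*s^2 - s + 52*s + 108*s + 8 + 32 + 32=-56*l^2 - 144*l - 10*s^3 + s^2*(33*l + 59) + s*(7*l^2 - 246*l + 159) + 72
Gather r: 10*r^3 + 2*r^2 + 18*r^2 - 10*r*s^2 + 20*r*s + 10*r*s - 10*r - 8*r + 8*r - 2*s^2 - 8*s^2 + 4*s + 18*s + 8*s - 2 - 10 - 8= 10*r^3 + 20*r^2 + r*(-10*s^2 + 30*s - 10) - 10*s^2 + 30*s - 20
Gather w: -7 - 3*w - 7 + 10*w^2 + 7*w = 10*w^2 + 4*w - 14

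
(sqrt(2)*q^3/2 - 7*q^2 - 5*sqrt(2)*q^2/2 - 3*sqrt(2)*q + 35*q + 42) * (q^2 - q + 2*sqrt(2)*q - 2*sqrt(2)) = sqrt(2)*q^5/2 - 5*q^4 - 3*sqrt(2)*q^4 - 29*sqrt(2)*q^3/2 + 30*q^3 + 5*q^2 + 87*sqrt(2)*q^2 - 30*q + 14*sqrt(2)*q - 84*sqrt(2)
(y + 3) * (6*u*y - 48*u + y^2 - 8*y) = 6*u*y^2 - 30*u*y - 144*u + y^3 - 5*y^2 - 24*y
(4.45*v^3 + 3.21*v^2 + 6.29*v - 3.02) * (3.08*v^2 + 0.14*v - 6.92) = 13.706*v^5 + 10.5098*v^4 - 10.9714*v^3 - 30.6342*v^2 - 43.9496*v + 20.8984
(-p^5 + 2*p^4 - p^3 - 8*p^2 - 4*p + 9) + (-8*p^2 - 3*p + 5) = -p^5 + 2*p^4 - p^3 - 16*p^2 - 7*p + 14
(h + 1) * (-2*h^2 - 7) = -2*h^3 - 2*h^2 - 7*h - 7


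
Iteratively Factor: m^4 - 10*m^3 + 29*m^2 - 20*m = (m - 4)*(m^3 - 6*m^2 + 5*m) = m*(m - 4)*(m^2 - 6*m + 5) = m*(m - 4)*(m - 1)*(m - 5)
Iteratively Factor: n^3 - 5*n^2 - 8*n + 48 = (n + 3)*(n^2 - 8*n + 16) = (n - 4)*(n + 3)*(n - 4)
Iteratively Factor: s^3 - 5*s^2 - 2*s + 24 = (s + 2)*(s^2 - 7*s + 12) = (s - 4)*(s + 2)*(s - 3)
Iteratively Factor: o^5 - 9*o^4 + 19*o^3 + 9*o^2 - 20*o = (o)*(o^4 - 9*o^3 + 19*o^2 + 9*o - 20) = o*(o - 1)*(o^3 - 8*o^2 + 11*o + 20) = o*(o - 5)*(o - 1)*(o^2 - 3*o - 4) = o*(o - 5)*(o - 4)*(o - 1)*(o + 1)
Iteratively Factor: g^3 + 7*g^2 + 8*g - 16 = (g - 1)*(g^2 + 8*g + 16) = (g - 1)*(g + 4)*(g + 4)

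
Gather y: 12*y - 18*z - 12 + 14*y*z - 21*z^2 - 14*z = y*(14*z + 12) - 21*z^2 - 32*z - 12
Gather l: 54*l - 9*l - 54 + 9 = 45*l - 45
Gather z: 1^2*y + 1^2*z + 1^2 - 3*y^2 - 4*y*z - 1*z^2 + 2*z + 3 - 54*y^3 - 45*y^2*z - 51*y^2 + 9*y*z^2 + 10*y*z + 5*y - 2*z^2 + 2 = -54*y^3 - 54*y^2 + 6*y + z^2*(9*y - 3) + z*(-45*y^2 + 6*y + 3) + 6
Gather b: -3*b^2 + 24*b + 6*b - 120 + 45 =-3*b^2 + 30*b - 75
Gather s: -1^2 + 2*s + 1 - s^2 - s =-s^2 + s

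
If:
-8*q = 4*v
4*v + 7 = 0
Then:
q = 7/8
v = -7/4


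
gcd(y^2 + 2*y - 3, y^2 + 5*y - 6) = y - 1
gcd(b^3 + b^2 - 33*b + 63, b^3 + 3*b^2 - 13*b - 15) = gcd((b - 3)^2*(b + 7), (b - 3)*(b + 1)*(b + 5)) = b - 3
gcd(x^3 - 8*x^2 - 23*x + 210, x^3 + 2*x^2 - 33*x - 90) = x^2 - x - 30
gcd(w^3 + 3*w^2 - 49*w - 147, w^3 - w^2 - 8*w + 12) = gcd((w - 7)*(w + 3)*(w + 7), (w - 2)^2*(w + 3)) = w + 3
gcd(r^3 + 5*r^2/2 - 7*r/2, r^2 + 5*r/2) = r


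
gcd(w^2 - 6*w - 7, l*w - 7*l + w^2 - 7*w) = w - 7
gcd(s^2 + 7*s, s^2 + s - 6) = 1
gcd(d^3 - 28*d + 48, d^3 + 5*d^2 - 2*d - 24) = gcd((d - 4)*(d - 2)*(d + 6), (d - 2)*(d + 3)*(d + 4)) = d - 2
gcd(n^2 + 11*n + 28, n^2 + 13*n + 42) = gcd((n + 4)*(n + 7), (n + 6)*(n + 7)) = n + 7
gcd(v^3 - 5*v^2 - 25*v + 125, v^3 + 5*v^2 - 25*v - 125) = v^2 - 25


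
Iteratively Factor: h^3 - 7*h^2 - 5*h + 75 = (h - 5)*(h^2 - 2*h - 15) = (h - 5)^2*(h + 3)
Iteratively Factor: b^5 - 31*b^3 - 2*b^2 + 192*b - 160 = (b + 4)*(b^4 - 4*b^3 - 15*b^2 + 58*b - 40) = (b - 2)*(b + 4)*(b^3 - 2*b^2 - 19*b + 20) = (b - 2)*(b + 4)^2*(b^2 - 6*b + 5) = (b - 5)*(b - 2)*(b + 4)^2*(b - 1)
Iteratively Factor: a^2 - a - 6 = (a - 3)*(a + 2)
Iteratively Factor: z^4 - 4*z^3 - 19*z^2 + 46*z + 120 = (z - 4)*(z^3 - 19*z - 30) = (z - 5)*(z - 4)*(z^2 + 5*z + 6) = (z - 5)*(z - 4)*(z + 3)*(z + 2)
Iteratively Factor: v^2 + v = (v + 1)*(v)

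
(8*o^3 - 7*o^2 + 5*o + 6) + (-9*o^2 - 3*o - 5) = 8*o^3 - 16*o^2 + 2*o + 1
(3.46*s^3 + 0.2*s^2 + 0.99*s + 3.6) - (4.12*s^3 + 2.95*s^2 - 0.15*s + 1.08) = -0.66*s^3 - 2.75*s^2 + 1.14*s + 2.52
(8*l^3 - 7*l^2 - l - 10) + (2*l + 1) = 8*l^3 - 7*l^2 + l - 9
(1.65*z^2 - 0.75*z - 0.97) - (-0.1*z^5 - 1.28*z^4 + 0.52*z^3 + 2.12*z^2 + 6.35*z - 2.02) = 0.1*z^5 + 1.28*z^4 - 0.52*z^3 - 0.47*z^2 - 7.1*z + 1.05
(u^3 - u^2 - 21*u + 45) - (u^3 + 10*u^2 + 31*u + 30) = -11*u^2 - 52*u + 15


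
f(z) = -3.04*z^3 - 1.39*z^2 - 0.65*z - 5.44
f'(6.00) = -345.65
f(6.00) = -716.02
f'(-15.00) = -2010.95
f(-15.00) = 9951.56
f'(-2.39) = -46.10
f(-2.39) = 29.68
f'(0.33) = -2.56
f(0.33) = -5.92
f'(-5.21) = -233.72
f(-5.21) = 390.14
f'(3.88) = -148.73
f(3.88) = -206.46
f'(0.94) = -11.32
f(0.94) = -9.80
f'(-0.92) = -5.81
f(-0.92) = -3.65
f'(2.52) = -65.57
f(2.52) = -64.55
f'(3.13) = -98.70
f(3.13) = -114.31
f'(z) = -9.12*z^2 - 2.78*z - 0.65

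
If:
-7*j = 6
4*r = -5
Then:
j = -6/7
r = -5/4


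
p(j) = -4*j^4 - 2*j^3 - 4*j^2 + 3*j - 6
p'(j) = -16*j^3 - 6*j^2 - 8*j + 3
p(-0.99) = -14.79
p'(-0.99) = 20.56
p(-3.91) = -894.23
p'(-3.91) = 898.97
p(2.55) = -226.65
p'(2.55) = -321.72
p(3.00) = -411.00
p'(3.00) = -507.00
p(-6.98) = -9036.39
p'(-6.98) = 5207.61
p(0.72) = -7.74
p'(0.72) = -11.84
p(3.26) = -559.81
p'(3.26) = -641.18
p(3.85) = -1046.70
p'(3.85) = -1029.80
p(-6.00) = -4920.00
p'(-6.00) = 3291.00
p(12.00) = -86946.00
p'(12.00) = -28605.00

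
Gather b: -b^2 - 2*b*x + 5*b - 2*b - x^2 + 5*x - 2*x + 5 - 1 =-b^2 + b*(3 - 2*x) - x^2 + 3*x + 4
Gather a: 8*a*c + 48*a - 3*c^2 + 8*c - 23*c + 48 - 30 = a*(8*c + 48) - 3*c^2 - 15*c + 18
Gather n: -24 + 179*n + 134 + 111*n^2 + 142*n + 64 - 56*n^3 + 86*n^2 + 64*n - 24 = -56*n^3 + 197*n^2 + 385*n + 150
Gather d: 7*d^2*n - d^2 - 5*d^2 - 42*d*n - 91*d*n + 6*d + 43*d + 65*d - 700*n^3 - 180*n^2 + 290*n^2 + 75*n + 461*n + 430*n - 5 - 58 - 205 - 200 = d^2*(7*n - 6) + d*(114 - 133*n) - 700*n^3 + 110*n^2 + 966*n - 468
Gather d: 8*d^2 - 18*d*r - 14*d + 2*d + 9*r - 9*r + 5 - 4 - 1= 8*d^2 + d*(-18*r - 12)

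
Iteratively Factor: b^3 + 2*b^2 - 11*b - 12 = (b - 3)*(b^2 + 5*b + 4) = (b - 3)*(b + 4)*(b + 1)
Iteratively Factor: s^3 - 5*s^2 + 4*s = (s - 4)*(s^2 - s) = s*(s - 4)*(s - 1)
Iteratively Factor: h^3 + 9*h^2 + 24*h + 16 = (h + 4)*(h^2 + 5*h + 4) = (h + 4)^2*(h + 1)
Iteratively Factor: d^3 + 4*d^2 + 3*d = (d + 3)*(d^2 + d) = d*(d + 3)*(d + 1)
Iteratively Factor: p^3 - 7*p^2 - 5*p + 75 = (p - 5)*(p^2 - 2*p - 15) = (p - 5)*(p + 3)*(p - 5)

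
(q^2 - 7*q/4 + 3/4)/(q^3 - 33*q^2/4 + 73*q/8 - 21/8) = 2*(q - 1)/(2*q^2 - 15*q + 7)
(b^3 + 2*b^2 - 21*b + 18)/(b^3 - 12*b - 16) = (-b^3 - 2*b^2 + 21*b - 18)/(-b^3 + 12*b + 16)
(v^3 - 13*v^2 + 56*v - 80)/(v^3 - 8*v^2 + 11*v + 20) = (v - 4)/(v + 1)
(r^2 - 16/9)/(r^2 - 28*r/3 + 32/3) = (r + 4/3)/(r - 8)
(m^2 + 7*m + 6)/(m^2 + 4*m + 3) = (m + 6)/(m + 3)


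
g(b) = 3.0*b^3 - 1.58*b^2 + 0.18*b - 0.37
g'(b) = 9.0*b^2 - 3.16*b + 0.18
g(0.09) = -0.36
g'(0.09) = -0.03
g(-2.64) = -67.06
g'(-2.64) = 71.25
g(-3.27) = -122.75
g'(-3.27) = 106.75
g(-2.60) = -64.25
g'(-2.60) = 69.24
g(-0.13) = -0.43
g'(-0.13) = 0.74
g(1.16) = 2.40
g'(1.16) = 8.62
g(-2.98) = -94.33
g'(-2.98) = 89.52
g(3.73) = 134.00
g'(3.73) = 113.61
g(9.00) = 2060.27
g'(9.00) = 700.74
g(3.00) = 66.95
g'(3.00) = 71.70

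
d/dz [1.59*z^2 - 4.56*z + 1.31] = 3.18*z - 4.56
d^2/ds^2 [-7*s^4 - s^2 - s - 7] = -84*s^2 - 2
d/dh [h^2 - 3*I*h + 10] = 2*h - 3*I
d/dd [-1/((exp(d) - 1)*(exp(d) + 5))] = (exp(d) + 2)/(2*(exp(d) + 5)^2*sinh(d/2)^2)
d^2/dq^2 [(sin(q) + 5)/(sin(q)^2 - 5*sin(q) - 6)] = (-sin(q)^4 - 24*sin(q)^3 + 65*sin(q)^2 - 250*sin(q) + 250)/((sin(q) - 6)^3*(sin(q) + 1)^2)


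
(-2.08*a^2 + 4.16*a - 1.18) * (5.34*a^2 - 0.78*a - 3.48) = -11.1072*a^4 + 23.8368*a^3 - 2.3076*a^2 - 13.5564*a + 4.1064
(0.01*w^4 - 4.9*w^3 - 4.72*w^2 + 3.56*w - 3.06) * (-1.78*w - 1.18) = -0.0178*w^5 + 8.7102*w^4 + 14.1836*w^3 - 0.767200000000001*w^2 + 1.246*w + 3.6108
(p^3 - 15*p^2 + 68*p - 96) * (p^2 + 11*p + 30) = p^5 - 4*p^4 - 67*p^3 + 202*p^2 + 984*p - 2880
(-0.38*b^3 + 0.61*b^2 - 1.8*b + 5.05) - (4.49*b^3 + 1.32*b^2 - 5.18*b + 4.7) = -4.87*b^3 - 0.71*b^2 + 3.38*b + 0.35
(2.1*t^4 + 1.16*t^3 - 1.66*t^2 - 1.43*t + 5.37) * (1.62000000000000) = 3.402*t^4 + 1.8792*t^3 - 2.6892*t^2 - 2.3166*t + 8.6994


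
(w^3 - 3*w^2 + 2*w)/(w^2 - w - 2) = w*(w - 1)/(w + 1)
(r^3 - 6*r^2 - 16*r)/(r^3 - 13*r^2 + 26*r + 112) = r/(r - 7)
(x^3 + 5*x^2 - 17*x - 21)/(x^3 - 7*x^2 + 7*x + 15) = (x + 7)/(x - 5)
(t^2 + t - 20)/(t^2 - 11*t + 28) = (t + 5)/(t - 7)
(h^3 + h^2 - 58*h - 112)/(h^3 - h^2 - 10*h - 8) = (h^2 - h - 56)/(h^2 - 3*h - 4)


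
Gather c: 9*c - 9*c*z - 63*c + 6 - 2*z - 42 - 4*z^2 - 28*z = c*(-9*z - 54) - 4*z^2 - 30*z - 36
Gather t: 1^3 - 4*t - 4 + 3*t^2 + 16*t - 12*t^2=-9*t^2 + 12*t - 3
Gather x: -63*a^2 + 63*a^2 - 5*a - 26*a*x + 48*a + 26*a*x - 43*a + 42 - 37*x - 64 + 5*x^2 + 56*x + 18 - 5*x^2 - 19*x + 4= 0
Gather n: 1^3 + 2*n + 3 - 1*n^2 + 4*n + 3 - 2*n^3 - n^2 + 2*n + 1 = -2*n^3 - 2*n^2 + 8*n + 8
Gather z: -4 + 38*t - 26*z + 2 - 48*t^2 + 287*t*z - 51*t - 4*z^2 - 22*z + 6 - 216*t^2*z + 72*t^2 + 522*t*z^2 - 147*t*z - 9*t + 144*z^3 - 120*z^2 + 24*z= 24*t^2 - 22*t + 144*z^3 + z^2*(522*t - 124) + z*(-216*t^2 + 140*t - 24) + 4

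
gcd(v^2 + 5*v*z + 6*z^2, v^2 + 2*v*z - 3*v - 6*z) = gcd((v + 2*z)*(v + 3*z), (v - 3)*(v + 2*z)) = v + 2*z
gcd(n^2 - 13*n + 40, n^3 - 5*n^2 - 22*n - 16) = n - 8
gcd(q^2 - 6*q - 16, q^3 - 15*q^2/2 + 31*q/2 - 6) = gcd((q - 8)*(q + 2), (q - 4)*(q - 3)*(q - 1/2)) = 1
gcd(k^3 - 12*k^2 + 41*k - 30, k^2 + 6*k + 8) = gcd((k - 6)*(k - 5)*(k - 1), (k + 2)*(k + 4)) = 1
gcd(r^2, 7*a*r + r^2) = r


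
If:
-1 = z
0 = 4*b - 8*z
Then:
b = -2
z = -1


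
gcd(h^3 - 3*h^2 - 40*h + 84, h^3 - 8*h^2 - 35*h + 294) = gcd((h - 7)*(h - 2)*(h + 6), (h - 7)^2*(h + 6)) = h^2 - h - 42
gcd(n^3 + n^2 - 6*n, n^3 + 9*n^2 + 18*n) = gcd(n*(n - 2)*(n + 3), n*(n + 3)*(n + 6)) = n^2 + 3*n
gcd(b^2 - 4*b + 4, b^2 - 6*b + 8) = b - 2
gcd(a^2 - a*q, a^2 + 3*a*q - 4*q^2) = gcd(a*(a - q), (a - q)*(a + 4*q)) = -a + q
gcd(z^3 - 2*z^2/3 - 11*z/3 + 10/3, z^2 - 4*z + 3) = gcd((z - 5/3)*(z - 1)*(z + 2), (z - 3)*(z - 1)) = z - 1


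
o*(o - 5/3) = o^2 - 5*o/3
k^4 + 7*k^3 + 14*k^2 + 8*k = k*(k + 1)*(k + 2)*(k + 4)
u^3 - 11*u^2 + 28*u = u*(u - 7)*(u - 4)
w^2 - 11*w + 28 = (w - 7)*(w - 4)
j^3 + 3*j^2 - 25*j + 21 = (j - 3)*(j - 1)*(j + 7)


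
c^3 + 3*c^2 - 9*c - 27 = (c - 3)*(c + 3)^2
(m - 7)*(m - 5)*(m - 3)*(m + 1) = m^4 - 14*m^3 + 56*m^2 - 34*m - 105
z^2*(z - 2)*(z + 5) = z^4 + 3*z^3 - 10*z^2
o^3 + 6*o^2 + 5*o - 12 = (o - 1)*(o + 3)*(o + 4)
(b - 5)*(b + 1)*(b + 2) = b^3 - 2*b^2 - 13*b - 10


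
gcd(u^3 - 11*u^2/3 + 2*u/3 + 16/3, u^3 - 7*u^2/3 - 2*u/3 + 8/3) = u^2 - u - 2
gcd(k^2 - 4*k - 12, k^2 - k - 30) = k - 6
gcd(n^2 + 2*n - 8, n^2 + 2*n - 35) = 1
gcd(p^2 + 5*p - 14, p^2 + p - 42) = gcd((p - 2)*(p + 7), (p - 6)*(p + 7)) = p + 7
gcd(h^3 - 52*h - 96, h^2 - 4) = h + 2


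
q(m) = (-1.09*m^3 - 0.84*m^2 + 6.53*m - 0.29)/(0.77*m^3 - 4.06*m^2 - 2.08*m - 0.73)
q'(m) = (-3.27*m^2 - 1.68*m + 6.53)/(0.77*m^3 - 4.06*m^2 - 2.08*m - 0.73) + (-2.31*m^2 + 8.12*m + 2.08)*(-1.09*m^3 - 0.84*m^2 + 6.53*m - 0.29)/(0.77*m^3 - 4.06*m^2 - 2.08*m - 0.73)^2 = (-4.44089209850063e-16*m^5 + 5.0722*m^4 - 5.5218*m^3 + 31.316*m^2 - 1.1284*m - 5.3701)/(0.5929*m^6 - 6.2524*m^5 + 13.2804*m^4 + 15.7654*m^3 + 10.254*m^2 + 3.0368*m + 0.5329)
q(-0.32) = 4.81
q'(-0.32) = -6.14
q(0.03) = 0.12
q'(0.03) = -8.48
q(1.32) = -0.50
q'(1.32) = 0.65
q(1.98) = -0.06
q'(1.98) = 0.69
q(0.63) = -0.93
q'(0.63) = 0.48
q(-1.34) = 1.12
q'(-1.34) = 1.63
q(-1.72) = 0.65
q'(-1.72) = 0.94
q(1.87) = -0.13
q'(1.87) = 0.67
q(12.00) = -2.67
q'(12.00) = 0.19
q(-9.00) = -0.77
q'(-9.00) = 0.05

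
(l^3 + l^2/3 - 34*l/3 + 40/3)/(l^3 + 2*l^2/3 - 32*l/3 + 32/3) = (3*l - 5)/(3*l - 4)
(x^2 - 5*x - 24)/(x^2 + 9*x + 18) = (x - 8)/(x + 6)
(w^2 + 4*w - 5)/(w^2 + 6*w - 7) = (w + 5)/(w + 7)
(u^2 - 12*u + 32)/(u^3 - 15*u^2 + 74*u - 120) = (u - 8)/(u^2 - 11*u + 30)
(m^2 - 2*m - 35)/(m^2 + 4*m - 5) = (m - 7)/(m - 1)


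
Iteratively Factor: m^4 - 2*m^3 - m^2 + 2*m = (m - 2)*(m^3 - m) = (m - 2)*(m + 1)*(m^2 - m) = m*(m - 2)*(m + 1)*(m - 1)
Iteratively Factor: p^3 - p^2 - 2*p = (p - 2)*(p^2 + p) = p*(p - 2)*(p + 1)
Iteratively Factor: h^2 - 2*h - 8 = (h - 4)*(h + 2)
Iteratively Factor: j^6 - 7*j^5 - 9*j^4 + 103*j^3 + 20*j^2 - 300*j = (j - 5)*(j^5 - 2*j^4 - 19*j^3 + 8*j^2 + 60*j) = j*(j - 5)*(j^4 - 2*j^3 - 19*j^2 + 8*j + 60) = j*(j - 5)^2*(j^3 + 3*j^2 - 4*j - 12) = j*(j - 5)^2*(j + 2)*(j^2 + j - 6) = j*(j - 5)^2*(j - 2)*(j + 2)*(j + 3)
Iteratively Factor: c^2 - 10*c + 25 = (c - 5)*(c - 5)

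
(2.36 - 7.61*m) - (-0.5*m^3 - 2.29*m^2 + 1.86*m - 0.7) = 0.5*m^3 + 2.29*m^2 - 9.47*m + 3.06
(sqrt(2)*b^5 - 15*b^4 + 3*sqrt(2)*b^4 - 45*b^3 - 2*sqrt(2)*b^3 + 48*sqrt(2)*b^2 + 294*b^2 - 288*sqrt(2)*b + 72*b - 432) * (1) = sqrt(2)*b^5 - 15*b^4 + 3*sqrt(2)*b^4 - 45*b^3 - 2*sqrt(2)*b^3 + 48*sqrt(2)*b^2 + 294*b^2 - 288*sqrt(2)*b + 72*b - 432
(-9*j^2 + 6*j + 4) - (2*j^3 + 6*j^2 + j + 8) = -2*j^3 - 15*j^2 + 5*j - 4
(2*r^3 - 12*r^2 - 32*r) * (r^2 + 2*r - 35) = 2*r^5 - 8*r^4 - 126*r^3 + 356*r^2 + 1120*r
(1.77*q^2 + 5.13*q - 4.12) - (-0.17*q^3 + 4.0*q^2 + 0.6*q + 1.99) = 0.17*q^3 - 2.23*q^2 + 4.53*q - 6.11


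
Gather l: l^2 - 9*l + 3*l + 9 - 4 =l^2 - 6*l + 5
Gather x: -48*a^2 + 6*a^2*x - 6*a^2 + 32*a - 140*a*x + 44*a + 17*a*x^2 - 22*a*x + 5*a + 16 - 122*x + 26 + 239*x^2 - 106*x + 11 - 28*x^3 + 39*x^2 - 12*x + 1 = -54*a^2 + 81*a - 28*x^3 + x^2*(17*a + 278) + x*(6*a^2 - 162*a - 240) + 54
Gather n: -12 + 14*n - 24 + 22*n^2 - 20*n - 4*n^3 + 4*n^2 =-4*n^3 + 26*n^2 - 6*n - 36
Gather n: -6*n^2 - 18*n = -6*n^2 - 18*n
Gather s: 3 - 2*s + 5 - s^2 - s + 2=-s^2 - 3*s + 10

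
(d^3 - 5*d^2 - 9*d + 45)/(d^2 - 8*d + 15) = d + 3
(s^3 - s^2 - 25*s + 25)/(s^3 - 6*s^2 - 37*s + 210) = (s^2 + 4*s - 5)/(s^2 - s - 42)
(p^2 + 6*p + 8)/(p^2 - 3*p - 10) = (p + 4)/(p - 5)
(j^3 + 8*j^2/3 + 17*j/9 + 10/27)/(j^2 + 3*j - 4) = (27*j^3 + 72*j^2 + 51*j + 10)/(27*(j^2 + 3*j - 4))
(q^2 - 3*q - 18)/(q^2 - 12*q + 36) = (q + 3)/(q - 6)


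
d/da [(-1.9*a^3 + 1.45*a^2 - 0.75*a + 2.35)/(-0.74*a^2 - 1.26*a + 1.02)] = (1.406*a^4 + 4.788*a^3 - 8.196*a^2 + 6.436*a + 2.196)/(0.5476*a^4 + 1.8648*a^3 + 0.0780000000000001*a^2 - 2.5704*a + 1.0404)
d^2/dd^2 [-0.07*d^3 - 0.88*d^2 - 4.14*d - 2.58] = -0.42*d - 1.76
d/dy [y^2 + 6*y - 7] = 2*y + 6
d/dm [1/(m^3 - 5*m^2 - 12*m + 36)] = (-3*m^2 + 10*m + 12)/(m^3 - 5*m^2 - 12*m + 36)^2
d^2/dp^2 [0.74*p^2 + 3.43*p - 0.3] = 1.48000000000000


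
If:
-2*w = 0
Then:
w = 0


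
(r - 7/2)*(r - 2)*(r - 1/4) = r^3 - 23*r^2/4 + 67*r/8 - 7/4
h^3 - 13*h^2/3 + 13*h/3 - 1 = (h - 3)*(h - 1)*(h - 1/3)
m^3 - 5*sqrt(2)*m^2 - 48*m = m*(m - 8*sqrt(2))*(m + 3*sqrt(2))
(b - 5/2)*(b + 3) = b^2 + b/2 - 15/2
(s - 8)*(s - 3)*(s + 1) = s^3 - 10*s^2 + 13*s + 24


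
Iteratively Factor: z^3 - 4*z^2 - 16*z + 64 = (z - 4)*(z^2 - 16) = (z - 4)^2*(z + 4)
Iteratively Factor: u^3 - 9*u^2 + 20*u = (u - 4)*(u^2 - 5*u) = u*(u - 4)*(u - 5)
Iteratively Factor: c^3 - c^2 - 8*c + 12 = (c - 2)*(c^2 + c - 6) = (c - 2)*(c + 3)*(c - 2)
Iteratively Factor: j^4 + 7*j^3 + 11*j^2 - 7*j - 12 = (j + 4)*(j^3 + 3*j^2 - j - 3) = (j - 1)*(j + 4)*(j^2 + 4*j + 3) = (j - 1)*(j + 3)*(j + 4)*(j + 1)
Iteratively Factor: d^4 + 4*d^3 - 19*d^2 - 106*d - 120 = (d + 2)*(d^3 + 2*d^2 - 23*d - 60) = (d - 5)*(d + 2)*(d^2 + 7*d + 12) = (d - 5)*(d + 2)*(d + 3)*(d + 4)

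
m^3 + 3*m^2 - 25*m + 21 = (m - 3)*(m - 1)*(m + 7)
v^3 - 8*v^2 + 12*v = v*(v - 6)*(v - 2)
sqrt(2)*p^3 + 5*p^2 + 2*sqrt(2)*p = p*(p + 2*sqrt(2))*(sqrt(2)*p + 1)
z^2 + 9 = (z - 3*I)*(z + 3*I)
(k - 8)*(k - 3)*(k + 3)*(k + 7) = k^4 - k^3 - 65*k^2 + 9*k + 504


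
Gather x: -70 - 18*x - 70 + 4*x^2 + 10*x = 4*x^2 - 8*x - 140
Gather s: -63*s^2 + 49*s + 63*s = -63*s^2 + 112*s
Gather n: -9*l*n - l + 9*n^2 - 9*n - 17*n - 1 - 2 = -l + 9*n^2 + n*(-9*l - 26) - 3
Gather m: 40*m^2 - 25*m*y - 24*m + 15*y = 40*m^2 + m*(-25*y - 24) + 15*y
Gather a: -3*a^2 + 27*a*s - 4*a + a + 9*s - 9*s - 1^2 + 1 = -3*a^2 + a*(27*s - 3)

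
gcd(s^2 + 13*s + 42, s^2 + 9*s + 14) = s + 7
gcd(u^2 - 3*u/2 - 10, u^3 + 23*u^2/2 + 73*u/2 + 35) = u + 5/2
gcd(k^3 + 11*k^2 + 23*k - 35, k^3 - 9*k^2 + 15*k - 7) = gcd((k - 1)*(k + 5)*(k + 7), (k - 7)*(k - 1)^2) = k - 1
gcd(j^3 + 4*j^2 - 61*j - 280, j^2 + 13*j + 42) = j + 7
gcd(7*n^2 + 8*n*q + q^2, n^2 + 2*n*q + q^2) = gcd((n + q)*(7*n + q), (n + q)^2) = n + q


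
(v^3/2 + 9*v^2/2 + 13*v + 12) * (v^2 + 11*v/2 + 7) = v^5/2 + 29*v^4/4 + 165*v^3/4 + 115*v^2 + 157*v + 84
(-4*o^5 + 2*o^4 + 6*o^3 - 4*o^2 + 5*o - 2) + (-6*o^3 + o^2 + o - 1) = -4*o^5 + 2*o^4 - 3*o^2 + 6*o - 3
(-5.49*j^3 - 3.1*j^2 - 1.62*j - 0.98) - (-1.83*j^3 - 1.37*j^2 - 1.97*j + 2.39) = -3.66*j^3 - 1.73*j^2 + 0.35*j - 3.37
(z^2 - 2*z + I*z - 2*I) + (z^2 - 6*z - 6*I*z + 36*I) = 2*z^2 - 8*z - 5*I*z + 34*I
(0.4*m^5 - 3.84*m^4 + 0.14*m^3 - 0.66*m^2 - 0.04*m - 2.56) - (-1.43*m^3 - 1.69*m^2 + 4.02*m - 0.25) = 0.4*m^5 - 3.84*m^4 + 1.57*m^3 + 1.03*m^2 - 4.06*m - 2.31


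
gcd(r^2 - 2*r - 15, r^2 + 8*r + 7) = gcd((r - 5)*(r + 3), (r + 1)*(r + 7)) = 1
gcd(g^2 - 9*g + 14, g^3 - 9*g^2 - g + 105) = g - 7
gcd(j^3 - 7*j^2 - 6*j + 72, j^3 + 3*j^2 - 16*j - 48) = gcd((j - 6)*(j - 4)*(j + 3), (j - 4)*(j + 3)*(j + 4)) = j^2 - j - 12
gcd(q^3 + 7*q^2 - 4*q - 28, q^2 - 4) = q^2 - 4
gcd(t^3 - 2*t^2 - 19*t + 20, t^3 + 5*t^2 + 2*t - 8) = t^2 + 3*t - 4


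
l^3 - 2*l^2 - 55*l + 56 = (l - 8)*(l - 1)*(l + 7)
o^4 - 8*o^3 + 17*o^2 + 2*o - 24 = (o - 4)*(o - 3)*(o - 2)*(o + 1)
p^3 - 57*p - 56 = (p - 8)*(p + 1)*(p + 7)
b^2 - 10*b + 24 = (b - 6)*(b - 4)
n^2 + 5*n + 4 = (n + 1)*(n + 4)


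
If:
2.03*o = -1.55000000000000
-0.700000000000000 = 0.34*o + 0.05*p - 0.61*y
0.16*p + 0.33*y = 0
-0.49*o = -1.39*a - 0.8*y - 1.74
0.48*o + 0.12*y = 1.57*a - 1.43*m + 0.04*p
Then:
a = -1.88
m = -1.89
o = -0.76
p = -1.27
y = 0.62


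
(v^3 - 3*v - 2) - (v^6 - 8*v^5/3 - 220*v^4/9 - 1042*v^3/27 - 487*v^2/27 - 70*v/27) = -v^6 + 8*v^5/3 + 220*v^4/9 + 1069*v^3/27 + 487*v^2/27 - 11*v/27 - 2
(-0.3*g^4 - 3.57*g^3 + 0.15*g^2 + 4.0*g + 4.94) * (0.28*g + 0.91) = -0.084*g^5 - 1.2726*g^4 - 3.2067*g^3 + 1.2565*g^2 + 5.0232*g + 4.4954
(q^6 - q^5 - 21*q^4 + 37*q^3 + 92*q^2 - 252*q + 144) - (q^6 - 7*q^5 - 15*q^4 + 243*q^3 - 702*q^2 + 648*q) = 6*q^5 - 6*q^4 - 206*q^3 + 794*q^2 - 900*q + 144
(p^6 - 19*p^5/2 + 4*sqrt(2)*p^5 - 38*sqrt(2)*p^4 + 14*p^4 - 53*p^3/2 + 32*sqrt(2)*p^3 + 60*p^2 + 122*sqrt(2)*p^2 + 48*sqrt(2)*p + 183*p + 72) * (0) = 0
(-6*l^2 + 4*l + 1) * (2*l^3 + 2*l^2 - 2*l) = -12*l^5 - 4*l^4 + 22*l^3 - 6*l^2 - 2*l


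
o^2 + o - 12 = (o - 3)*(o + 4)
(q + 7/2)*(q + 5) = q^2 + 17*q/2 + 35/2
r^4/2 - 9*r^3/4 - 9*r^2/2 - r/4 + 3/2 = (r/2 + 1/2)*(r - 6)*(r - 1/2)*(r + 1)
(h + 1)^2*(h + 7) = h^3 + 9*h^2 + 15*h + 7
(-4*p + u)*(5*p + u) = -20*p^2 + p*u + u^2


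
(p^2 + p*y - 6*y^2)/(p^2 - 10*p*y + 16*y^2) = (-p - 3*y)/(-p + 8*y)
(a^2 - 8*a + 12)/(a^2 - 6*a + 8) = (a - 6)/(a - 4)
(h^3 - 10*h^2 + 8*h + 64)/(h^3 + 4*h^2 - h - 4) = (h^3 - 10*h^2 + 8*h + 64)/(h^3 + 4*h^2 - h - 4)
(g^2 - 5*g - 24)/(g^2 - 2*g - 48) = (g + 3)/(g + 6)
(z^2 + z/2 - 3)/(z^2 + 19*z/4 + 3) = 2*(2*z^2 + z - 6)/(4*z^2 + 19*z + 12)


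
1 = 1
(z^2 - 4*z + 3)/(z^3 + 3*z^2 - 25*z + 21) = 1/(z + 7)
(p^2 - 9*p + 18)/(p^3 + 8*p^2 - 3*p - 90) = (p - 6)/(p^2 + 11*p + 30)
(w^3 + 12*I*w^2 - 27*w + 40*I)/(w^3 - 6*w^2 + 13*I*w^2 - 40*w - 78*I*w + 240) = (w - I)/(w - 6)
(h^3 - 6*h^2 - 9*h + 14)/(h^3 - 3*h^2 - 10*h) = (h^2 - 8*h + 7)/(h*(h - 5))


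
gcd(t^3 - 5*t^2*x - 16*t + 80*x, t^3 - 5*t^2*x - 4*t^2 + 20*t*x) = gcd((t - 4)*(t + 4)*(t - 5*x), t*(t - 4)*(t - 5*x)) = -t^2 + 5*t*x + 4*t - 20*x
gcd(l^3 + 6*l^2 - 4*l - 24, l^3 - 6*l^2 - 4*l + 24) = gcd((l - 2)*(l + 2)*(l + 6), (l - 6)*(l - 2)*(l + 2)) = l^2 - 4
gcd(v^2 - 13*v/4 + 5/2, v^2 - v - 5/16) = v - 5/4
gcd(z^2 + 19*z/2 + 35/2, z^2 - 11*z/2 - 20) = z + 5/2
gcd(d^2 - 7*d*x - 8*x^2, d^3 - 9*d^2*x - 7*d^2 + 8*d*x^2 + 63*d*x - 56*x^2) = -d + 8*x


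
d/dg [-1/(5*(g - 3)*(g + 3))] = 2*g/(5*(g - 3)^2*(g + 3)^2)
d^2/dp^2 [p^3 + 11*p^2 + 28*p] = 6*p + 22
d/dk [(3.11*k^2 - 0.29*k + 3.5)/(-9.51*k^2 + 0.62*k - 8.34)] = (-0.829699999999999*k^2 + 14.6952*k + 0.2486)/(90.4401*k^4 - 11.7924*k^3 + 159.0112*k^2 - 10.3416*k + 69.5556)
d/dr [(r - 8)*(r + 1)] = 2*r - 7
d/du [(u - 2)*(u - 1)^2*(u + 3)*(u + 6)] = 5*u^4 + 20*u^3 - 39*u^2 - 58*u + 72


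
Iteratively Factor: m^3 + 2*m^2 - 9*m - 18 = (m - 3)*(m^2 + 5*m + 6) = (m - 3)*(m + 2)*(m + 3)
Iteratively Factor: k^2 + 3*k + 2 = (k + 1)*(k + 2)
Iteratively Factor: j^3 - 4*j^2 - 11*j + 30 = (j + 3)*(j^2 - 7*j + 10) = (j - 5)*(j + 3)*(j - 2)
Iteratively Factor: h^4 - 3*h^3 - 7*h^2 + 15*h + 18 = (h + 1)*(h^3 - 4*h^2 - 3*h + 18) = (h - 3)*(h + 1)*(h^2 - h - 6) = (h - 3)*(h + 1)*(h + 2)*(h - 3)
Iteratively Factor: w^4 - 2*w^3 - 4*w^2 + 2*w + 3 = (w + 1)*(w^3 - 3*w^2 - w + 3) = (w + 1)^2*(w^2 - 4*w + 3) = (w - 3)*(w + 1)^2*(w - 1)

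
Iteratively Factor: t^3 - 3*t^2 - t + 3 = (t + 1)*(t^2 - 4*t + 3) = (t - 3)*(t + 1)*(t - 1)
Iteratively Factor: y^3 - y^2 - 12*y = (y)*(y^2 - y - 12) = y*(y + 3)*(y - 4)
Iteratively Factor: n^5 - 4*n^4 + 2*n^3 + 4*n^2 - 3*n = (n - 1)*(n^4 - 3*n^3 - n^2 + 3*n) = (n - 1)*(n + 1)*(n^3 - 4*n^2 + 3*n) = (n - 3)*(n - 1)*(n + 1)*(n^2 - n) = (n - 3)*(n - 1)^2*(n + 1)*(n)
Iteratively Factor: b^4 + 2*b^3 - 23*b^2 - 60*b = (b + 4)*(b^3 - 2*b^2 - 15*b) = (b - 5)*(b + 4)*(b^2 + 3*b) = (b - 5)*(b + 3)*(b + 4)*(b)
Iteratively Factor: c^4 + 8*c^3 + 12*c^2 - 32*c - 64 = (c + 4)*(c^3 + 4*c^2 - 4*c - 16) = (c + 4)^2*(c^2 - 4) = (c - 2)*(c + 4)^2*(c + 2)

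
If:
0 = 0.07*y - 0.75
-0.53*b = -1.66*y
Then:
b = 33.56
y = 10.71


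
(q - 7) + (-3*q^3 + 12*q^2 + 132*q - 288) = -3*q^3 + 12*q^2 + 133*q - 295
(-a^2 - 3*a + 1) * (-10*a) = 10*a^3 + 30*a^2 - 10*a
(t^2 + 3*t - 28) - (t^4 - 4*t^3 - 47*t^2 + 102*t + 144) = -t^4 + 4*t^3 + 48*t^2 - 99*t - 172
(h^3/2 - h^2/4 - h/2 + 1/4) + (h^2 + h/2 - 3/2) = h^3/2 + 3*h^2/4 - 5/4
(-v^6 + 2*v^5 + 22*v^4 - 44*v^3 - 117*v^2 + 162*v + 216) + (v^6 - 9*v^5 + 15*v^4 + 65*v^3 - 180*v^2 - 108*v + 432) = -7*v^5 + 37*v^4 + 21*v^3 - 297*v^2 + 54*v + 648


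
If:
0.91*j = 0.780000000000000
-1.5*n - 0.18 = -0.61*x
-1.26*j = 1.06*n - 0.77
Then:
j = 0.86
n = -0.29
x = -0.42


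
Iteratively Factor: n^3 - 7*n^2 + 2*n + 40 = (n + 2)*(n^2 - 9*n + 20) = (n - 4)*(n + 2)*(n - 5)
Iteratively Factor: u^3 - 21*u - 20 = (u + 4)*(u^2 - 4*u - 5) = (u + 1)*(u + 4)*(u - 5)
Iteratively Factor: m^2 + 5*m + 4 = (m + 4)*(m + 1)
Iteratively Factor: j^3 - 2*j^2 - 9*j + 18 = (j - 3)*(j^2 + j - 6) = (j - 3)*(j - 2)*(j + 3)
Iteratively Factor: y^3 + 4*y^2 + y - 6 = (y + 2)*(y^2 + 2*y - 3) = (y + 2)*(y + 3)*(y - 1)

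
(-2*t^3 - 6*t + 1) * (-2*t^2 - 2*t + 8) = 4*t^5 + 4*t^4 - 4*t^3 + 10*t^2 - 50*t + 8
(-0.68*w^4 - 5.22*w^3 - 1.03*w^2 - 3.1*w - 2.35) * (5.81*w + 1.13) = -3.9508*w^5 - 31.0966*w^4 - 11.8829*w^3 - 19.1749*w^2 - 17.1565*w - 2.6555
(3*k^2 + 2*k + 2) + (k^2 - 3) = 4*k^2 + 2*k - 1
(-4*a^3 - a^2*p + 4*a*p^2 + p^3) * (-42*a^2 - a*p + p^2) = 168*a^5 + 46*a^4*p - 171*a^3*p^2 - 47*a^2*p^3 + 3*a*p^4 + p^5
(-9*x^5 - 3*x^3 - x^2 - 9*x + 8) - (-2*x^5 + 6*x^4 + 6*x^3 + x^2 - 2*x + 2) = -7*x^5 - 6*x^4 - 9*x^3 - 2*x^2 - 7*x + 6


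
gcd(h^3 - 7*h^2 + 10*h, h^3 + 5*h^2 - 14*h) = h^2 - 2*h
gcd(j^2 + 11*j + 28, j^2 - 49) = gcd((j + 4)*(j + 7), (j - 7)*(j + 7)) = j + 7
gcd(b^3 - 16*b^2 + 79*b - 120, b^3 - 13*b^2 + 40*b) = b^2 - 13*b + 40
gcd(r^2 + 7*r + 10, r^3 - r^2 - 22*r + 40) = r + 5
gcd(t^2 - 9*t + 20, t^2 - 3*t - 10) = t - 5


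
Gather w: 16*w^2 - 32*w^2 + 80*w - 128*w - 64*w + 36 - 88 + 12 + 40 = -16*w^2 - 112*w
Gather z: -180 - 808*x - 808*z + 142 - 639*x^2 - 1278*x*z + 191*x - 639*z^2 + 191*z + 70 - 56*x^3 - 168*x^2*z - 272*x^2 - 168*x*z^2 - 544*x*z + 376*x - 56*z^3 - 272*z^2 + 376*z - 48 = -56*x^3 - 911*x^2 - 241*x - 56*z^3 + z^2*(-168*x - 911) + z*(-168*x^2 - 1822*x - 241) - 16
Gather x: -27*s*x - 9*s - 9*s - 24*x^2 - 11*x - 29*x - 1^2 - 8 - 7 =-18*s - 24*x^2 + x*(-27*s - 40) - 16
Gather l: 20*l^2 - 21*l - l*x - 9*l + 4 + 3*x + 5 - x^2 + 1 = 20*l^2 + l*(-x - 30) - x^2 + 3*x + 10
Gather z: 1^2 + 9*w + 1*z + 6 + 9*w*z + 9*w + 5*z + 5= 18*w + z*(9*w + 6) + 12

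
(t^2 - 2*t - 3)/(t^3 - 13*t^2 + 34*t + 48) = (t - 3)/(t^2 - 14*t + 48)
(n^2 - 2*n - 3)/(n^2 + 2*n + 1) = (n - 3)/(n + 1)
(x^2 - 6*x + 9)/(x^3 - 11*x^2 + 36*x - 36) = (x - 3)/(x^2 - 8*x + 12)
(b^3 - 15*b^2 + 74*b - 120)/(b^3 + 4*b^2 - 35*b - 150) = (b^2 - 9*b + 20)/(b^2 + 10*b + 25)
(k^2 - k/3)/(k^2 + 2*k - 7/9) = 3*k/(3*k + 7)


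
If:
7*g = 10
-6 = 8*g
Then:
No Solution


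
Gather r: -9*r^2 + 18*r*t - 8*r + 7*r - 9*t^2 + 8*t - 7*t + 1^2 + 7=-9*r^2 + r*(18*t - 1) - 9*t^2 + t + 8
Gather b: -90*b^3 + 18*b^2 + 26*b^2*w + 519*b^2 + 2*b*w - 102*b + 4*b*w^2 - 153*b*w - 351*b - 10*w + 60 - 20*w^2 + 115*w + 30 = -90*b^3 + b^2*(26*w + 537) + b*(4*w^2 - 151*w - 453) - 20*w^2 + 105*w + 90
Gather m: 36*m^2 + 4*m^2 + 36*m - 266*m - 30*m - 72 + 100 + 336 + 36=40*m^2 - 260*m + 400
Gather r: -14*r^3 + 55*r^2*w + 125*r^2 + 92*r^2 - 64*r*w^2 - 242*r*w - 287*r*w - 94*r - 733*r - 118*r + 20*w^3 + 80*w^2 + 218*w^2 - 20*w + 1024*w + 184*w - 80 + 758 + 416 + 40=-14*r^3 + r^2*(55*w + 217) + r*(-64*w^2 - 529*w - 945) + 20*w^3 + 298*w^2 + 1188*w + 1134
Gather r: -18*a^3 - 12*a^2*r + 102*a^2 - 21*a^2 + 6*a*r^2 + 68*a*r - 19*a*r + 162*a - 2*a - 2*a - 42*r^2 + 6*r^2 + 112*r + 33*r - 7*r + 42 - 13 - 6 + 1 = -18*a^3 + 81*a^2 + 158*a + r^2*(6*a - 36) + r*(-12*a^2 + 49*a + 138) + 24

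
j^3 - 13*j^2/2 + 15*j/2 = j*(j - 5)*(j - 3/2)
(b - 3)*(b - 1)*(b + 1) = b^3 - 3*b^2 - b + 3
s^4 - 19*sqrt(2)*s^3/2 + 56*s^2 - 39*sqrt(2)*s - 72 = (s - 4*sqrt(2))*(s - 3*sqrt(2))^2*(s + sqrt(2)/2)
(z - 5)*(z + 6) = z^2 + z - 30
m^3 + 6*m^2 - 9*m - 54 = (m - 3)*(m + 3)*(m + 6)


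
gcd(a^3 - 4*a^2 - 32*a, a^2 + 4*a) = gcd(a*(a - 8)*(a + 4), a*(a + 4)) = a^2 + 4*a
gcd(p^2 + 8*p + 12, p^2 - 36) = p + 6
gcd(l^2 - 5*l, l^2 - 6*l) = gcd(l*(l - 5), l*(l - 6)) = l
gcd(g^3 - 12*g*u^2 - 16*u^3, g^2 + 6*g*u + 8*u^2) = g + 2*u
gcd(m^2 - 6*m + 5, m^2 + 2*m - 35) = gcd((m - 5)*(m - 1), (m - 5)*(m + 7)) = m - 5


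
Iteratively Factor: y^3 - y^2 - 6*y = (y - 3)*(y^2 + 2*y) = (y - 3)*(y + 2)*(y)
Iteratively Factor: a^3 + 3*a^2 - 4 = (a + 2)*(a^2 + a - 2) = (a - 1)*(a + 2)*(a + 2)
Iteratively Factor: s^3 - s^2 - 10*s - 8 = (s - 4)*(s^2 + 3*s + 2) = (s - 4)*(s + 1)*(s + 2)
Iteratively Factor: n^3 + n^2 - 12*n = (n + 4)*(n^2 - 3*n) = (n - 3)*(n + 4)*(n)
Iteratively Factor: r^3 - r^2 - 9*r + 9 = (r - 3)*(r^2 + 2*r - 3) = (r - 3)*(r + 3)*(r - 1)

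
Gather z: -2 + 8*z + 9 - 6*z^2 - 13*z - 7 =-6*z^2 - 5*z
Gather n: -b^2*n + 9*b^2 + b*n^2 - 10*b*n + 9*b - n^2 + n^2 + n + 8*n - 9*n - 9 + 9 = 9*b^2 + b*n^2 + 9*b + n*(-b^2 - 10*b)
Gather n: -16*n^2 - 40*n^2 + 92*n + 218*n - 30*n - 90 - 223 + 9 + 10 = -56*n^2 + 280*n - 294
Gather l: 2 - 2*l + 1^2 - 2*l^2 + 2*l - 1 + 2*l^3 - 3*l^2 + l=2*l^3 - 5*l^2 + l + 2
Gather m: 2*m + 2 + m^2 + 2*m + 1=m^2 + 4*m + 3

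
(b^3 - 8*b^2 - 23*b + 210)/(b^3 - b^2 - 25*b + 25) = (b^2 - 13*b + 42)/(b^2 - 6*b + 5)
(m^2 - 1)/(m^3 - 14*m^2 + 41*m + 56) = (m - 1)/(m^2 - 15*m + 56)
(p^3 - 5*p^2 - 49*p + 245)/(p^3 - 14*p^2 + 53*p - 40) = (p^2 - 49)/(p^2 - 9*p + 8)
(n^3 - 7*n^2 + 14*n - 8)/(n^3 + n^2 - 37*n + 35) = (n^2 - 6*n + 8)/(n^2 + 2*n - 35)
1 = 1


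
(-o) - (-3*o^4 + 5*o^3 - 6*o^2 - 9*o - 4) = 3*o^4 - 5*o^3 + 6*o^2 + 8*o + 4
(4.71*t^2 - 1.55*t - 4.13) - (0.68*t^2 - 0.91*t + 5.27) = 4.03*t^2 - 0.64*t - 9.4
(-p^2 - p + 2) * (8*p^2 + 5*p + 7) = -8*p^4 - 13*p^3 + 4*p^2 + 3*p + 14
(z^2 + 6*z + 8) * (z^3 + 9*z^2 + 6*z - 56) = z^5 + 15*z^4 + 68*z^3 + 52*z^2 - 288*z - 448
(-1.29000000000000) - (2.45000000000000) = -3.74000000000000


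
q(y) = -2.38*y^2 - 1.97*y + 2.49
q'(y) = -4.76*y - 1.97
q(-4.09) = -29.27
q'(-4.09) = 17.50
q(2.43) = -16.35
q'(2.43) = -13.54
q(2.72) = -20.48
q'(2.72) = -14.92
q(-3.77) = -23.91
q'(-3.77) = 15.98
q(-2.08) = -3.71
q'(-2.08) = 7.93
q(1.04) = -2.13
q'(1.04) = -6.92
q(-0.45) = 2.89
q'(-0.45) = 0.17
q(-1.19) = 1.46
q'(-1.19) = 3.69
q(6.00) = -95.01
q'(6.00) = -30.53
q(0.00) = 2.49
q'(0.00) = -1.97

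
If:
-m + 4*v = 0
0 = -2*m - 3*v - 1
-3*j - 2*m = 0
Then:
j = 8/33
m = -4/11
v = -1/11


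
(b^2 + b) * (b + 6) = b^3 + 7*b^2 + 6*b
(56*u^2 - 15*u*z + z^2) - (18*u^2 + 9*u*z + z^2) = 38*u^2 - 24*u*z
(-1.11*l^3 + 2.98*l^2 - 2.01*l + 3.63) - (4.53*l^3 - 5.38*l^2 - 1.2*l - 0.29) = -5.64*l^3 + 8.36*l^2 - 0.81*l + 3.92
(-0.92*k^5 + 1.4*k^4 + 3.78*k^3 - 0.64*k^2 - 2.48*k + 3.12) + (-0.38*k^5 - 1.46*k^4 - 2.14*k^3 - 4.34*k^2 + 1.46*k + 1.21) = -1.3*k^5 - 0.0600000000000001*k^4 + 1.64*k^3 - 4.98*k^2 - 1.02*k + 4.33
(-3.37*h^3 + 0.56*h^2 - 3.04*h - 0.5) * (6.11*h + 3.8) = -20.5907*h^4 - 9.3844*h^3 - 16.4464*h^2 - 14.607*h - 1.9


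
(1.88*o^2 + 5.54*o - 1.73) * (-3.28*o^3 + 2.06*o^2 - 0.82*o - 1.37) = -6.1664*o^5 - 14.2984*o^4 + 15.5452*o^3 - 10.6822*o^2 - 6.1712*o + 2.3701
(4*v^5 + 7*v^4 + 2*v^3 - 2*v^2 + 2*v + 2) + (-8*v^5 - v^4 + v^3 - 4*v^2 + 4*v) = -4*v^5 + 6*v^4 + 3*v^3 - 6*v^2 + 6*v + 2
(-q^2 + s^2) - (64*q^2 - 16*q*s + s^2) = -65*q^2 + 16*q*s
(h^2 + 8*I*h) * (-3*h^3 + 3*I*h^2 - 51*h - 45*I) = -3*h^5 - 21*I*h^4 - 75*h^3 - 453*I*h^2 + 360*h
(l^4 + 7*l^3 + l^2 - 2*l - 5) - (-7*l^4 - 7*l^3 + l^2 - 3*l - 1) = 8*l^4 + 14*l^3 + l - 4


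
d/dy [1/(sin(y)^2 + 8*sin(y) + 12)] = -2*(sin(y) + 4)*cos(y)/(sin(y)^2 + 8*sin(y) + 12)^2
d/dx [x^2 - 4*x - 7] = 2*x - 4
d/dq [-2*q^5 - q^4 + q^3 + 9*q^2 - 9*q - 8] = -10*q^4 - 4*q^3 + 3*q^2 + 18*q - 9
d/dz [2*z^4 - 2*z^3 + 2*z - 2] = 8*z^3 - 6*z^2 + 2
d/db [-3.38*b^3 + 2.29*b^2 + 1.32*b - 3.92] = -10.14*b^2 + 4.58*b + 1.32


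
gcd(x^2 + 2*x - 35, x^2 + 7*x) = x + 7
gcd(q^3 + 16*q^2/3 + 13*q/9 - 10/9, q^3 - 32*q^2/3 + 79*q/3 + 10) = 1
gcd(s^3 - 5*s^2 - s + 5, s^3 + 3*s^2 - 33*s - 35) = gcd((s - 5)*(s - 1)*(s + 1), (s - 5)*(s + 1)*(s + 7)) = s^2 - 4*s - 5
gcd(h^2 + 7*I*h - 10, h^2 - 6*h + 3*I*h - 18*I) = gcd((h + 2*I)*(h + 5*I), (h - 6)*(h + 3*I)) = 1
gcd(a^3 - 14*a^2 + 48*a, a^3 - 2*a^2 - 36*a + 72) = a - 6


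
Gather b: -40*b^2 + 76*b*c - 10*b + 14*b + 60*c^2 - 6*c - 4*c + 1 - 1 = -40*b^2 + b*(76*c + 4) + 60*c^2 - 10*c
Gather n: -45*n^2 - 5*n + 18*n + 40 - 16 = -45*n^2 + 13*n + 24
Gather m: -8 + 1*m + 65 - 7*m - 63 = -6*m - 6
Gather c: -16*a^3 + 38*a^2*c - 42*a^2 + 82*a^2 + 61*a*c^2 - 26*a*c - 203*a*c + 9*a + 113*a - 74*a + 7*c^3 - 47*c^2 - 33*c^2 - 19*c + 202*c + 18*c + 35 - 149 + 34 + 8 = -16*a^3 + 40*a^2 + 48*a + 7*c^3 + c^2*(61*a - 80) + c*(38*a^2 - 229*a + 201) - 72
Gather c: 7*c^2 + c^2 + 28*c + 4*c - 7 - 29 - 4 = 8*c^2 + 32*c - 40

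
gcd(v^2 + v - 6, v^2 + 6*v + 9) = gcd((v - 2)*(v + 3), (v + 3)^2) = v + 3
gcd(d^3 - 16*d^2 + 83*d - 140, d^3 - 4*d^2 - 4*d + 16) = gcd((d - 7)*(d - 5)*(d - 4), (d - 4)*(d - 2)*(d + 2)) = d - 4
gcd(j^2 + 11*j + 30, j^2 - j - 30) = j + 5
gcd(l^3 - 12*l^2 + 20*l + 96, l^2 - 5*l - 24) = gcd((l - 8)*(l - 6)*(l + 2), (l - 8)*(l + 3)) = l - 8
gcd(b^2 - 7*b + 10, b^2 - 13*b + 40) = b - 5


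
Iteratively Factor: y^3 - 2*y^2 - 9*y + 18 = (y - 2)*(y^2 - 9) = (y - 3)*(y - 2)*(y + 3)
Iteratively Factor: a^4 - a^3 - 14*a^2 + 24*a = (a - 2)*(a^3 + a^2 - 12*a) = (a - 3)*(a - 2)*(a^2 + 4*a) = a*(a - 3)*(a - 2)*(a + 4)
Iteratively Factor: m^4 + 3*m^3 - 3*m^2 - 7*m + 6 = (m - 1)*(m^3 + 4*m^2 + m - 6) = (m - 1)*(m + 3)*(m^2 + m - 2) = (m - 1)^2*(m + 3)*(m + 2)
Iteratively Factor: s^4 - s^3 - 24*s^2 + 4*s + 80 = (s - 5)*(s^3 + 4*s^2 - 4*s - 16) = (s - 5)*(s + 4)*(s^2 - 4) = (s - 5)*(s + 2)*(s + 4)*(s - 2)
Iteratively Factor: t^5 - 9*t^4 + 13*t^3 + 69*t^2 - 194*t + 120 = (t + 3)*(t^4 - 12*t^3 + 49*t^2 - 78*t + 40) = (t - 2)*(t + 3)*(t^3 - 10*t^2 + 29*t - 20) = (t - 5)*(t - 2)*(t + 3)*(t^2 - 5*t + 4) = (t - 5)*(t - 2)*(t - 1)*(t + 3)*(t - 4)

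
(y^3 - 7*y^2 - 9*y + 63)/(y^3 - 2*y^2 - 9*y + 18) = (y - 7)/(y - 2)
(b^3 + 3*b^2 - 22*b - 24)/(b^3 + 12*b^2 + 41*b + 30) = (b - 4)/(b + 5)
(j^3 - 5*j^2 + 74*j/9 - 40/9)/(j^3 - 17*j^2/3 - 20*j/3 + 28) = (9*j^2 - 27*j + 20)/(3*(3*j^2 - 11*j - 42))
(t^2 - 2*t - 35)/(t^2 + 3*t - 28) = (t^2 - 2*t - 35)/(t^2 + 3*t - 28)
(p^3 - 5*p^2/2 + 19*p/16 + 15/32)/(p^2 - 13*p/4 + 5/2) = (8*p^2 - 10*p - 3)/(8*(p - 2))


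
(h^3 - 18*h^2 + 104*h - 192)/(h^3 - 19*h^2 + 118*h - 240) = (h - 4)/(h - 5)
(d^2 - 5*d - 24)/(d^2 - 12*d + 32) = (d + 3)/(d - 4)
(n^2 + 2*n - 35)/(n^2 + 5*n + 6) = (n^2 + 2*n - 35)/(n^2 + 5*n + 6)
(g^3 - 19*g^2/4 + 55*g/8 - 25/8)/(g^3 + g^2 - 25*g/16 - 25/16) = 2*(2*g^2 - 7*g + 5)/(4*g^2 + 9*g + 5)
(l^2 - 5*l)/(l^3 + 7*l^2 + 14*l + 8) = l*(l - 5)/(l^3 + 7*l^2 + 14*l + 8)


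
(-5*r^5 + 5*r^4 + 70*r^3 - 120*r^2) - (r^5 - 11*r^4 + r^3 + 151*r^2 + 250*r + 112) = -6*r^5 + 16*r^4 + 69*r^3 - 271*r^2 - 250*r - 112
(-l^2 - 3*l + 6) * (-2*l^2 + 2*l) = 2*l^4 + 4*l^3 - 18*l^2 + 12*l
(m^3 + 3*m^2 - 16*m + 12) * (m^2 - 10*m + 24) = m^5 - 7*m^4 - 22*m^3 + 244*m^2 - 504*m + 288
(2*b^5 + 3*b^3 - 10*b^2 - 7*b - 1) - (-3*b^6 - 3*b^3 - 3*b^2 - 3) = 3*b^6 + 2*b^5 + 6*b^3 - 7*b^2 - 7*b + 2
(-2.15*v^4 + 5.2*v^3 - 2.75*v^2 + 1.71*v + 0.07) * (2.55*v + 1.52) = -5.4825*v^5 + 9.992*v^4 + 0.891500000000002*v^3 + 0.1805*v^2 + 2.7777*v + 0.1064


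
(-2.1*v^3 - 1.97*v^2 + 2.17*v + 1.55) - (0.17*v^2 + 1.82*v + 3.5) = -2.1*v^3 - 2.14*v^2 + 0.35*v - 1.95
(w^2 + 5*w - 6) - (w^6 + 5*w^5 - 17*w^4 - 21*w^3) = -w^6 - 5*w^5 + 17*w^4 + 21*w^3 + w^2 + 5*w - 6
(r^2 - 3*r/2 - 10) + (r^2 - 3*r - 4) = 2*r^2 - 9*r/2 - 14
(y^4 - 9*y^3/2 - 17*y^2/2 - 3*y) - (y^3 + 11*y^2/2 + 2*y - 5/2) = y^4 - 11*y^3/2 - 14*y^2 - 5*y + 5/2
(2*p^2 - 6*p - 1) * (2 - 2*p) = -4*p^3 + 16*p^2 - 10*p - 2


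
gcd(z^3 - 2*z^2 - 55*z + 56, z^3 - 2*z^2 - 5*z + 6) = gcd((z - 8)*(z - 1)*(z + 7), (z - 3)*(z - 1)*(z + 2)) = z - 1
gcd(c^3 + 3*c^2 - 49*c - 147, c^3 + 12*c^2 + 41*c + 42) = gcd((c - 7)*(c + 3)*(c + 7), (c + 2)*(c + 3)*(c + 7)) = c^2 + 10*c + 21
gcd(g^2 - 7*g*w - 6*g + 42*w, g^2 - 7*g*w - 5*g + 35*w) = -g + 7*w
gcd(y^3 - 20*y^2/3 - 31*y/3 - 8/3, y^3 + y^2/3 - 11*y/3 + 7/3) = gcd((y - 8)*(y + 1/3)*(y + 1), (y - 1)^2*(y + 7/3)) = 1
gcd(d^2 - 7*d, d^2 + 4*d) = d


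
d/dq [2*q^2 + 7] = 4*q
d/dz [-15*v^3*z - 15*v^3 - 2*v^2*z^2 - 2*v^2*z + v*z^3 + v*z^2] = v*(-15*v^2 - 4*v*z - 2*v + 3*z^2 + 2*z)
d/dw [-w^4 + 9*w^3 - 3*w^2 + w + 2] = -4*w^3 + 27*w^2 - 6*w + 1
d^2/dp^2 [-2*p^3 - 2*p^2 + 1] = -12*p - 4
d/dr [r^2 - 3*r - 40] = 2*r - 3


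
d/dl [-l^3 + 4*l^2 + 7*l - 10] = -3*l^2 + 8*l + 7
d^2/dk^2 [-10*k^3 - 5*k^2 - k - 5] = -60*k - 10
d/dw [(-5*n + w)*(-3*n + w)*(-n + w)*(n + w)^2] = -7*n^4 + 44*n^3*w + 18*n^2*w^2 - 28*n*w^3 + 5*w^4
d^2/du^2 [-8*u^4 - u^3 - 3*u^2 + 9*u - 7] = -96*u^2 - 6*u - 6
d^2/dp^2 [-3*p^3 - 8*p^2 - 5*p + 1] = -18*p - 16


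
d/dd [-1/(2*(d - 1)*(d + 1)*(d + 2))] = ((d - 1)*(d + 1) + (d - 1)*(d + 2) + (d + 1)*(d + 2))/(2*(d - 1)^2*(d + 1)^2*(d + 2)^2)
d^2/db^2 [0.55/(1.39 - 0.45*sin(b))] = (0.111375*sin(b)^2 + 0.344025*sin(b) - 0.22275)/(0.45*sin(b) - 1.39)^3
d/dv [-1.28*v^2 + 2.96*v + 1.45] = 2.96 - 2.56*v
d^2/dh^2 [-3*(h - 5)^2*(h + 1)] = 54 - 18*h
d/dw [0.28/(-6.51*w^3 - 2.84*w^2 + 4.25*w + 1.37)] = (5.4684*w^2 + 1.5904*w - 1.19)/(6.51*w^3 + 2.84*w^2 - 4.25*w - 1.37)^2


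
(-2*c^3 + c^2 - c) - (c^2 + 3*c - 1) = -2*c^3 - 4*c + 1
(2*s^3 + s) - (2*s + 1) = 2*s^3 - s - 1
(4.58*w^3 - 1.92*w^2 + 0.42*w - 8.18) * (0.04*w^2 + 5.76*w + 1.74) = 0.1832*w^5 + 26.304*w^4 - 3.0732*w^3 - 1.2488*w^2 - 46.386*w - 14.2332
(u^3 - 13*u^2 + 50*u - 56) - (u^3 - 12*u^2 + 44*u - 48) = -u^2 + 6*u - 8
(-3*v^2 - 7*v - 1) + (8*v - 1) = -3*v^2 + v - 2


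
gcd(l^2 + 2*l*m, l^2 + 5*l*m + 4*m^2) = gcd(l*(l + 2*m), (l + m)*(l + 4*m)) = 1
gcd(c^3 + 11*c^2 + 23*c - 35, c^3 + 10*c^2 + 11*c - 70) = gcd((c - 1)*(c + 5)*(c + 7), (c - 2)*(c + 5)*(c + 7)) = c^2 + 12*c + 35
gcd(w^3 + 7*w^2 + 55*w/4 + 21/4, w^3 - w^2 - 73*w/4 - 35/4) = w^2 + 4*w + 7/4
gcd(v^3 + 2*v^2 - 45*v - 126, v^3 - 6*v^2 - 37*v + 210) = v^2 - v - 42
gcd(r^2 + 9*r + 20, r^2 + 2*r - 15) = r + 5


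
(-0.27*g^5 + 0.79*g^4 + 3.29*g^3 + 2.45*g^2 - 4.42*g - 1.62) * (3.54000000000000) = -0.9558*g^5 + 2.7966*g^4 + 11.6466*g^3 + 8.673*g^2 - 15.6468*g - 5.7348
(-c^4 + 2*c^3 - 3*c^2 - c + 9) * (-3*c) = 3*c^5 - 6*c^4 + 9*c^3 + 3*c^2 - 27*c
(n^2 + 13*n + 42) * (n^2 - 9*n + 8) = n^4 + 4*n^3 - 67*n^2 - 274*n + 336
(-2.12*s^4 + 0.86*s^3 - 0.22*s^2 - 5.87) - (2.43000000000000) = -2.12*s^4 + 0.86*s^3 - 0.22*s^2 - 8.3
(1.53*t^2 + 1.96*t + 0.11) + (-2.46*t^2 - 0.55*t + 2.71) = -0.93*t^2 + 1.41*t + 2.82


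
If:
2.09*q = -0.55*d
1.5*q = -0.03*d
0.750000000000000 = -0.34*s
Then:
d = 0.00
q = 0.00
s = -2.21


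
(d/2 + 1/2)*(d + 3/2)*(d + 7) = d^3/2 + 19*d^2/4 + 19*d/2 + 21/4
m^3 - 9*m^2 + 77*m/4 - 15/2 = (m - 6)*(m - 5/2)*(m - 1/2)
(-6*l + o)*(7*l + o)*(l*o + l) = -42*l^3*o - 42*l^3 + l^2*o^2 + l^2*o + l*o^3 + l*o^2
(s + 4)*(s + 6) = s^2 + 10*s + 24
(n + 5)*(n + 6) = n^2 + 11*n + 30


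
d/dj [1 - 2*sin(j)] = -2*cos(j)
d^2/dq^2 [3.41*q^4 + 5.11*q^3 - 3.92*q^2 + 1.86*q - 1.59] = 40.92*q^2 + 30.66*q - 7.84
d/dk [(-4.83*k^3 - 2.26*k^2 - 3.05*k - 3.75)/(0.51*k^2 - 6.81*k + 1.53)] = (-2.4633*k^4 + 65.7846*k^3 - 5.2236*k^2 - 3.0906*k - 30.204)/(0.2601*k^4 - 6.9462*k^3 + 47.9367*k^2 - 20.8386*k + 2.3409)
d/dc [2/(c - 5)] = -2/(c - 5)^2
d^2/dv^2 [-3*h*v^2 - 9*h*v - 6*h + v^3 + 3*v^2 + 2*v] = -6*h + 6*v + 6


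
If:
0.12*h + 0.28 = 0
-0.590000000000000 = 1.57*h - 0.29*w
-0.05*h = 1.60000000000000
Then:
No Solution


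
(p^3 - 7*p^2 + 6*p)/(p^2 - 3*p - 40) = p*(-p^2 + 7*p - 6)/(-p^2 + 3*p + 40)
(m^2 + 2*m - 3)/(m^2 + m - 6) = (m - 1)/(m - 2)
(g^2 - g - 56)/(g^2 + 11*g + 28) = (g - 8)/(g + 4)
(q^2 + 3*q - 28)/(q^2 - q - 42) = (-q^2 - 3*q + 28)/(-q^2 + q + 42)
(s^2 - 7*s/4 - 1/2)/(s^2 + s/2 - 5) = (4*s + 1)/(2*(2*s + 5))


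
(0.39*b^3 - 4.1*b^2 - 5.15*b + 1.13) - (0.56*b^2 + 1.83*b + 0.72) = 0.39*b^3 - 4.66*b^2 - 6.98*b + 0.41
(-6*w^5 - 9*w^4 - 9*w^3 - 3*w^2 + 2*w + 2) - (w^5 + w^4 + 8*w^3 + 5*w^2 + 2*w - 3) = -7*w^5 - 10*w^4 - 17*w^3 - 8*w^2 + 5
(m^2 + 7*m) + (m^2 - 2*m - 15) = 2*m^2 + 5*m - 15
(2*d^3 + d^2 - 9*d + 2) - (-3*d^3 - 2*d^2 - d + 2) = 5*d^3 + 3*d^2 - 8*d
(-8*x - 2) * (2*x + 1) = -16*x^2 - 12*x - 2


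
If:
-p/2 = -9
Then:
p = 18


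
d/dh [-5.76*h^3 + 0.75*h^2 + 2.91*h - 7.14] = -17.28*h^2 + 1.5*h + 2.91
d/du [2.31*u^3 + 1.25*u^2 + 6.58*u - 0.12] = 6.93*u^2 + 2.5*u + 6.58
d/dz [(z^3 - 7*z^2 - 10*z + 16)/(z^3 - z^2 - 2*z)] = 2*(3*z^4 + 8*z^3 - 22*z^2 + 16*z + 16)/(z^2*(z^4 - 2*z^3 - 3*z^2 + 4*z + 4))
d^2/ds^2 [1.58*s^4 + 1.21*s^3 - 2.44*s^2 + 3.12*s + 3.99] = 18.96*s^2 + 7.26*s - 4.88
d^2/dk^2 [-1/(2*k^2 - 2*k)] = (k*(k - 1) - (2*k - 1)^2)/(k^3*(k - 1)^3)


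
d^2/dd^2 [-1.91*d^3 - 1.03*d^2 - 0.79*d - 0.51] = -11.46*d - 2.06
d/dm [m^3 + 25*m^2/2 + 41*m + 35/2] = 3*m^2 + 25*m + 41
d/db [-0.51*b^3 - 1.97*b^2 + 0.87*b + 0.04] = -1.53*b^2 - 3.94*b + 0.87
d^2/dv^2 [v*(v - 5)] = 2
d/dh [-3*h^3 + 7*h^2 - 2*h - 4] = -9*h^2 + 14*h - 2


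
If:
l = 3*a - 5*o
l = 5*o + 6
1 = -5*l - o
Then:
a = -77/39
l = 1/26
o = -31/26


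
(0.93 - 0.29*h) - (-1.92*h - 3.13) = 1.63*h + 4.06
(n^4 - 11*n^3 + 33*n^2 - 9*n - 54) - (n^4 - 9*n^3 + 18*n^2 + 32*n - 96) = -2*n^3 + 15*n^2 - 41*n + 42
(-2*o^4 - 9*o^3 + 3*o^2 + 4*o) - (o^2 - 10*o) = -2*o^4 - 9*o^3 + 2*o^2 + 14*o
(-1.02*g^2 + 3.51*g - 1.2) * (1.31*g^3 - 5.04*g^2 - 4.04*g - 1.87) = -1.3362*g^5 + 9.7389*g^4 - 15.1416*g^3 - 6.225*g^2 - 1.7157*g + 2.244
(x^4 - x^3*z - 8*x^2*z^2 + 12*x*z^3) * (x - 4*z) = x^5 - 5*x^4*z - 4*x^3*z^2 + 44*x^2*z^3 - 48*x*z^4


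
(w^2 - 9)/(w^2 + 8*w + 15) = (w - 3)/(w + 5)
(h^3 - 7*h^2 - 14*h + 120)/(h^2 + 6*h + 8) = (h^2 - 11*h + 30)/(h + 2)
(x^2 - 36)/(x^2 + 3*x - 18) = (x - 6)/(x - 3)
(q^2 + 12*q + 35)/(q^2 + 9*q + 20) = (q + 7)/(q + 4)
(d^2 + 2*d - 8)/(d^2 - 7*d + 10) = (d + 4)/(d - 5)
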